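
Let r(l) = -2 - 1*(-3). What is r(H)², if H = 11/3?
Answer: 1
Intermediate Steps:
H = 11/3 (H = 11*(⅓) = 11/3 ≈ 3.6667)
r(l) = 1 (r(l) = -2 + 3 = 1)
r(H)² = 1² = 1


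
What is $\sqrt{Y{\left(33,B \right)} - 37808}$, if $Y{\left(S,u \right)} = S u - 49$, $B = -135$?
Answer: $2 i \sqrt{10578} \approx 205.7 i$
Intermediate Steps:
$Y{\left(S,u \right)} = -49 + S u$
$\sqrt{Y{\left(33,B \right)} - 37808} = \sqrt{\left(-49 + 33 \left(-135\right)\right) - 37808} = \sqrt{\left(-49 - 4455\right) - 37808} = \sqrt{-4504 - 37808} = \sqrt{-42312} = 2 i \sqrt{10578}$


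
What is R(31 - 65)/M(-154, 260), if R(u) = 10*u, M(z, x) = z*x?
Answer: 17/2002 ≈ 0.0084915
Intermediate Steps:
M(z, x) = x*z
R(31 - 65)/M(-154, 260) = (10*(31 - 65))/((260*(-154))) = (10*(-34))/(-40040) = -340*(-1/40040) = 17/2002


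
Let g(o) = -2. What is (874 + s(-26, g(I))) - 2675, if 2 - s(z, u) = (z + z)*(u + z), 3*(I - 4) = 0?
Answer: -3255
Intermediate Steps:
I = 4 (I = 4 + (⅓)*0 = 4 + 0 = 4)
s(z, u) = 2 - 2*z*(u + z) (s(z, u) = 2 - (z + z)*(u + z) = 2 - 2*z*(u + z))
(874 + s(-26, g(I))) - 2675 = (874 + (2 - 2*(-26)² - 2*(-2)*(-26))) - 2675 = (874 + (2 - 2*676 - 104)) - 2675 = (874 + (2 - 1352 - 104)) - 2675 = (874 - 1454) - 2675 = -580 - 2675 = -3255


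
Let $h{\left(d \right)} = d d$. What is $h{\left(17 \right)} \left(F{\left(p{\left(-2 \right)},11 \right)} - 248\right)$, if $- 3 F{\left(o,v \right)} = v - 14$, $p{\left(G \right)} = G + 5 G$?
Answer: $-71383$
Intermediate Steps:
$h{\left(d \right)} = d^{2}$
$p{\left(G \right)} = 6 G$
$F{\left(o,v \right)} = \frac{14}{3} - \frac{v}{3}$ ($F{\left(o,v \right)} = - \frac{v - 14}{3} = - \frac{-14 + v}{3} = \frac{14}{3} - \frac{v}{3}$)
$h{\left(17 \right)} \left(F{\left(p{\left(-2 \right)},11 \right)} - 248\right) = 17^{2} \left(\left(\frac{14}{3} - \frac{11}{3}\right) - 248\right) = 289 \left(\left(\frac{14}{3} - \frac{11}{3}\right) - 248\right) = 289 \left(1 - 248\right) = 289 \left(-247\right) = -71383$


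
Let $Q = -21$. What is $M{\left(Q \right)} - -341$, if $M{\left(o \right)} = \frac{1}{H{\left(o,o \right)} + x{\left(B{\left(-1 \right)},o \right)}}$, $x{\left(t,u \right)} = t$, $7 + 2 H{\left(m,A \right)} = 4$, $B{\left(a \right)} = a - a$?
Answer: $\frac{1021}{3} \approx 340.33$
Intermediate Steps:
$B{\left(a \right)} = 0$
$H{\left(m,A \right)} = - \frac{3}{2}$ ($H{\left(m,A \right)} = - \frac{7}{2} + \frac{1}{2} \cdot 4 = - \frac{7}{2} + 2 = - \frac{3}{2}$)
$M{\left(o \right)} = - \frac{2}{3}$ ($M{\left(o \right)} = \frac{1}{- \frac{3}{2} + 0} = \frac{1}{- \frac{3}{2}} = - \frac{2}{3}$)
$M{\left(Q \right)} - -341 = - \frac{2}{3} - -341 = - \frac{2}{3} + 341 = \frac{1021}{3}$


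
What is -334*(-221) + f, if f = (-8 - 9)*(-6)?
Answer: 73916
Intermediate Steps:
f = 102 (f = -17*(-6) = 102)
-334*(-221) + f = -334*(-221) + 102 = 73814 + 102 = 73916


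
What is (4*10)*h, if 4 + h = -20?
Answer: -960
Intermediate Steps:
h = -24 (h = -4 - 20 = -24)
(4*10)*h = (4*10)*(-24) = 40*(-24) = -960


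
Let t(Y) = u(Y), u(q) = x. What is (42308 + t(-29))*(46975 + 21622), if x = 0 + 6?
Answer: 2902613458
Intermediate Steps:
x = 6
u(q) = 6
t(Y) = 6
(42308 + t(-29))*(46975 + 21622) = (42308 + 6)*(46975 + 21622) = 42314*68597 = 2902613458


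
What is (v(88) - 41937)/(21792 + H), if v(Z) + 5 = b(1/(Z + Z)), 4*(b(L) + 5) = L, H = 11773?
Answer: -29530687/23629760 ≈ -1.2497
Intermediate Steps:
b(L) = -5 + L/4
v(Z) = -10 + 1/(8*Z) (v(Z) = -5 + (-5 + 1/(4*(Z + Z))) = -5 + (-5 + 1/(4*((2*Z)))) = -5 + (-5 + (1/(2*Z))/4) = -5 + (-5 + 1/(8*Z)) = -10 + 1/(8*Z))
(v(88) - 41937)/(21792 + H) = ((-10 + (1/8)/88) - 41937)/(21792 + 11773) = ((-10 + (1/8)*(1/88)) - 41937)/33565 = ((-10 + 1/704) - 41937)*(1/33565) = (-7039/704 - 41937)*(1/33565) = -29530687/704*1/33565 = -29530687/23629760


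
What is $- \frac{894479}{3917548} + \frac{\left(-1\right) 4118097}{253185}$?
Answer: $- \frac{5453103777257}{330621463460} \approx -16.493$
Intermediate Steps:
$- \frac{894479}{3917548} + \frac{\left(-1\right) 4118097}{253185} = \left(-894479\right) \frac{1}{3917548} - \frac{1372699}{84395} = - \frac{894479}{3917548} - \frac{1372699}{84395} = - \frac{5453103777257}{330621463460}$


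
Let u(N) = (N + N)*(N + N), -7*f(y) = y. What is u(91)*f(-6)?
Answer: 28392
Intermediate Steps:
f(y) = -y/7
u(N) = 4*N² (u(N) = (2*N)*(2*N) = 4*N²)
u(91)*f(-6) = (4*91²)*(-⅐*(-6)) = (4*8281)*(6/7) = 33124*(6/7) = 28392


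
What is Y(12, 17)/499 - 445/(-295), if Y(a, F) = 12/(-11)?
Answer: 487813/323851 ≈ 1.5063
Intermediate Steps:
Y(a, F) = -12/11 (Y(a, F) = 12*(-1/11) = -12/11)
Y(12, 17)/499 - 445/(-295) = -12/11/499 - 445/(-295) = -12/11*1/499 - 445*(-1/295) = -12/5489 + 89/59 = 487813/323851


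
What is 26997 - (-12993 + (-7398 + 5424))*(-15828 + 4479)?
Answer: -169833486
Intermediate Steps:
26997 - (-12993 + (-7398 + 5424))*(-15828 + 4479) = 26997 - (-12993 - 1974)*(-11349) = 26997 - (-14967)*(-11349) = 26997 - 1*169860483 = 26997 - 169860483 = -169833486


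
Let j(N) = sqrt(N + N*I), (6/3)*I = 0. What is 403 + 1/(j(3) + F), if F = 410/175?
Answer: 1231617/3049 - 1225*sqrt(3)/3049 ≈ 403.25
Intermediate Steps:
I = 0 (I = (1/2)*0 = 0)
F = 82/35 (F = 410*(1/175) = 82/35 ≈ 2.3429)
j(N) = sqrt(N) (j(N) = sqrt(N + N*0) = sqrt(N + 0) = sqrt(N))
403 + 1/(j(3) + F) = 403 + 1/(sqrt(3) + 82/35) = 403 + 1/(82/35 + sqrt(3))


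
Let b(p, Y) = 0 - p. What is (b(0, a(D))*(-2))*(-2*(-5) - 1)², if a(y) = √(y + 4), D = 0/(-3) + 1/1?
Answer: 0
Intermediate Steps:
D = 1 (D = 0*(-⅓) + 1*1 = 0 + 1 = 1)
a(y) = √(4 + y)
b(p, Y) = -p
(b(0, a(D))*(-2))*(-2*(-5) - 1)² = (-1*0*(-2))*(-2*(-5) - 1)² = (0*(-2))*(10 - 1)² = 0*9² = 0*81 = 0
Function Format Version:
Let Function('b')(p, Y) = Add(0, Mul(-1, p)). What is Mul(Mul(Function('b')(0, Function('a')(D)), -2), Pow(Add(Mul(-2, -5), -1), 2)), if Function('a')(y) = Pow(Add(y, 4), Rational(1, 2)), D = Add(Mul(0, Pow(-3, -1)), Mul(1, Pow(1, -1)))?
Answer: 0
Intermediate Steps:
D = 1 (D = Add(Mul(0, Rational(-1, 3)), Mul(1, 1)) = Add(0, 1) = 1)
Function('a')(y) = Pow(Add(4, y), Rational(1, 2))
Function('b')(p, Y) = Mul(-1, p)
Mul(Mul(Function('b')(0, Function('a')(D)), -2), Pow(Add(Mul(-2, -5), -1), 2)) = Mul(Mul(Mul(-1, 0), -2), Pow(Add(Mul(-2, -5), -1), 2)) = Mul(Mul(0, -2), Pow(Add(10, -1), 2)) = Mul(0, Pow(9, 2)) = Mul(0, 81) = 0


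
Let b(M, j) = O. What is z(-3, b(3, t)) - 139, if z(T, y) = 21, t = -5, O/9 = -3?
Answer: -118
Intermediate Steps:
O = -27 (O = 9*(-3) = -27)
b(M, j) = -27
z(-3, b(3, t)) - 139 = 21 - 139 = -118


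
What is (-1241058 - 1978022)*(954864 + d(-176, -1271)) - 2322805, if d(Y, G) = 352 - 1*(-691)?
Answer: -3077143428365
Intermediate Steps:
d(Y, G) = 1043 (d(Y, G) = 352 + 691 = 1043)
(-1241058 - 1978022)*(954864 + d(-176, -1271)) - 2322805 = (-1241058 - 1978022)*(954864 + 1043) - 2322805 = -3219080*955907 - 2322805 = -3077141105560 - 2322805 = -3077143428365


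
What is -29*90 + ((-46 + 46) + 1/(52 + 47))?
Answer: -258389/99 ≈ -2610.0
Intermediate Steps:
-29*90 + ((-46 + 46) + 1/(52 + 47)) = -2610 + (0 + 1/99) = -2610 + 1/99 = -258389/99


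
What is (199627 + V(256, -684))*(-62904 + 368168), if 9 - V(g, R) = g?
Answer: 60863536320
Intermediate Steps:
V(g, R) = 9 - g
(199627 + V(256, -684))*(-62904 + 368168) = (199627 + (9 - 1*256))*(-62904 + 368168) = (199627 + (9 - 256))*305264 = (199627 - 247)*305264 = 199380*305264 = 60863536320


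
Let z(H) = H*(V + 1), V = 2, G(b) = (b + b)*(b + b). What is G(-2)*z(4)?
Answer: 192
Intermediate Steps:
G(b) = 4*b² (G(b) = (2*b)*(2*b) = 4*b²)
z(H) = 3*H (z(H) = H*(2 + 1) = H*3 = 3*H)
G(-2)*z(4) = (4*(-2)²)*(3*4) = (4*4)*12 = 16*12 = 192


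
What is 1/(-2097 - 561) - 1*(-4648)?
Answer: 12354383/2658 ≈ 4648.0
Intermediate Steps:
1/(-2097 - 561) - 1*(-4648) = 1/(-2658) + 4648 = -1/2658 + 4648 = 12354383/2658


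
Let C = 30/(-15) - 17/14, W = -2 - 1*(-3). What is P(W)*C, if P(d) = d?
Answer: -45/14 ≈ -3.2143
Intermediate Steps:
W = 1 (W = -2 + 3 = 1)
C = -45/14 (C = 30*(-1/15) - 17*1/14 = -2 - 17/14 = -45/14 ≈ -3.2143)
P(W)*C = 1*(-45/14) = -45/14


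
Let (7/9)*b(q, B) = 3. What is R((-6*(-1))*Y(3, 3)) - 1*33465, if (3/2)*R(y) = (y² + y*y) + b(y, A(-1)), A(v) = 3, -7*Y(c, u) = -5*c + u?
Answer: -1632747/49 ≈ -33321.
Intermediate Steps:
Y(c, u) = -u/7 + 5*c/7 (Y(c, u) = -(-5*c + u)/7 = -(u - 5*c)/7 = -u/7 + 5*c/7)
b(q, B) = 27/7 (b(q, B) = (9/7)*3 = 27/7)
R(y) = 18/7 + 4*y²/3 (R(y) = 2*((y² + y*y) + 27/7)/3 = 2*((y² + y²) + 27/7)/3 = 2*(2*y² + 27/7)/3 = 2*(27/7 + 2*y²)/3 = 18/7 + 4*y²/3)
R((-6*(-1))*Y(3, 3)) - 1*33465 = (18/7 + 4*((-6*(-1))*(-⅐*3 + (5/7)*3))²/3) - 1*33465 = (18/7 + 4*(6*(-3/7 + 15/7))²/3) - 33465 = (18/7 + 4*(6*(12/7))²/3) - 33465 = (18/7 + 4*(72/7)²/3) - 33465 = (18/7 + (4/3)*(5184/49)) - 33465 = (18/7 + 6912/49) - 33465 = 7038/49 - 33465 = -1632747/49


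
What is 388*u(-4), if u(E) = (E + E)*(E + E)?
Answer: 24832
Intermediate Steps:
u(E) = 4*E**2 (u(E) = (2*E)*(2*E) = 4*E**2)
388*u(-4) = 388*(4*(-4)**2) = 388*(4*16) = 388*64 = 24832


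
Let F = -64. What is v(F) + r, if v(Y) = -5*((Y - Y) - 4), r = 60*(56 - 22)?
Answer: 2060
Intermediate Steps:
r = 2040 (r = 60*34 = 2040)
v(Y) = 20 (v(Y) = -5*(0 - 4) = -5*(-4) = 20)
v(F) + r = 20 + 2040 = 2060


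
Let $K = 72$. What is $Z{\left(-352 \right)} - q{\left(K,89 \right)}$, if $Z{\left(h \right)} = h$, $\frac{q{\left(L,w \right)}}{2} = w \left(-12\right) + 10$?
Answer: $1764$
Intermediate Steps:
$q{\left(L,w \right)} = 20 - 24 w$ ($q{\left(L,w \right)} = 2 \left(w \left(-12\right) + 10\right) = 2 \left(- 12 w + 10\right) = 2 \left(10 - 12 w\right) = 20 - 24 w$)
$Z{\left(-352 \right)} - q{\left(K,89 \right)} = -352 - \left(20 - 2136\right) = -352 - -2116 = -352 + 2116 = 1764$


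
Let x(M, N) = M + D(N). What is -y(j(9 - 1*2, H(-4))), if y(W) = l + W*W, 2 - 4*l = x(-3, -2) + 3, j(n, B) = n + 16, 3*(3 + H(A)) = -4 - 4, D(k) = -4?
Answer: -1061/2 ≈ -530.50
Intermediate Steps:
H(A) = -17/3 (H(A) = -3 + (-4 - 4)/3 = -3 + (1/3)*(-8) = -3 - 8/3 = -17/3)
j(n, B) = 16 + n
x(M, N) = -4 + M (x(M, N) = M - 4 = -4 + M)
l = 3/2 (l = 1/2 - ((-4 - 3) + 3)/4 = 1/2 - (-7 + 3)/4 = 1/2 - 1/4*(-4) = 1/2 + 1 = 3/2 ≈ 1.5000)
y(W) = 3/2 + W**2 (y(W) = 3/2 + W*W = 3/2 + W**2)
-y(j(9 - 1*2, H(-4))) = -(3/2 + (16 + (9 - 1*2))**2) = -(3/2 + (16 + (9 - 2))**2) = -(3/2 + (16 + 7)**2) = -(3/2 + 23**2) = -(3/2 + 529) = -1*1061/2 = -1061/2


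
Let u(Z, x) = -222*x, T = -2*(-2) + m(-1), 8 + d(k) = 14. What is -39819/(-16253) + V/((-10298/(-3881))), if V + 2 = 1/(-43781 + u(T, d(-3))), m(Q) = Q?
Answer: 12807530073295/7550715923522 ≈ 1.6962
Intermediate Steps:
d(k) = 6 (d(k) = -8 + 14 = 6)
T = 3 (T = -2*(-2) - 1 = 4 - 1 = 3)
V = -90227/45113 (V = -2 + 1/(-43781 - 222*6) = -2 + 1/(-43781 - 1332) = -2 + 1/(-45113) = -2 - 1/45113 = -90227/45113 ≈ -2.0000)
-39819/(-16253) + V/((-10298/(-3881))) = -39819/(-16253) - 90227/(45113*((-10298/(-3881)))) = -39819*(-1/16253) - 90227/(45113*((-10298*(-1/3881)))) = 39819/16253 - 90227/(45113*10298/3881) = 39819/16253 - 90227/45113*3881/10298 = 39819/16253 - 350170987/464573674 = 12807530073295/7550715923522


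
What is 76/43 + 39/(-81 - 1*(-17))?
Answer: 3187/2752 ≈ 1.1581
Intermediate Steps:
76/43 + 39/(-81 - 1*(-17)) = 76*(1/43) + 39/(-81 + 17) = 76/43 + 39/(-64) = 76/43 + 39*(-1/64) = 76/43 - 39/64 = 3187/2752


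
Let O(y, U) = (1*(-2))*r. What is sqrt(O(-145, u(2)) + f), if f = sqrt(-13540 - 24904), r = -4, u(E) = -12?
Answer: sqrt(8 + 2*I*sqrt(9611)) ≈ 10.105 + 9.7014*I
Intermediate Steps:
O(y, U) = 8 (O(y, U) = (1*(-2))*(-4) = -2*(-4) = 8)
f = 2*I*sqrt(9611) (f = sqrt(-38444) = 2*I*sqrt(9611) ≈ 196.07*I)
sqrt(O(-145, u(2)) + f) = sqrt(8 + 2*I*sqrt(9611))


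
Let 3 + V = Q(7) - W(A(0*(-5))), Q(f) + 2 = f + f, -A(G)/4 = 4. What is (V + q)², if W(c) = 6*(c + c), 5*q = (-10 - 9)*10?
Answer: 26569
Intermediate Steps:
A(G) = -16 (A(G) = -4*4 = -16)
q = -38 (q = ((-10 - 9)*10)/5 = (-19*10)/5 = (⅕)*(-190) = -38)
W(c) = 12*c (W(c) = 6*(2*c) = 12*c)
Q(f) = -2 + 2*f (Q(f) = -2 + (f + f) = -2 + 2*f)
V = 201 (V = -3 + ((-2 + 2*7) - 12*(-16)) = -3 + ((-2 + 14) - 1*(-192)) = -3 + (12 + 192) = -3 + 204 = 201)
(V + q)² = (201 - 38)² = 163² = 26569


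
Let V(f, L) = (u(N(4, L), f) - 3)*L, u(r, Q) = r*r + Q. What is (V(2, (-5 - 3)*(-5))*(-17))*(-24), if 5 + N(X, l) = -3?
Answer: 1028160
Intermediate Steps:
N(X, l) = -8 (N(X, l) = -5 - 3 = -8)
u(r, Q) = Q + r² (u(r, Q) = r² + Q = Q + r²)
V(f, L) = L*(61 + f) (V(f, L) = ((f + (-8)²) - 3)*L = ((f + 64) - 3)*L = ((64 + f) - 3)*L = (61 + f)*L = L*(61 + f))
(V(2, (-5 - 3)*(-5))*(-17))*(-24) = ((((-5 - 3)*(-5))*(61 + 2))*(-17))*(-24) = ((-8*(-5)*63)*(-17))*(-24) = ((40*63)*(-17))*(-24) = (2520*(-17))*(-24) = -42840*(-24) = 1028160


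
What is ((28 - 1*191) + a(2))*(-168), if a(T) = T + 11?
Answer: 25200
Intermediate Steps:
a(T) = 11 + T
((28 - 1*191) + a(2))*(-168) = ((28 - 1*191) + (11 + 2))*(-168) = ((28 - 191) + 13)*(-168) = (-163 + 13)*(-168) = -150*(-168) = 25200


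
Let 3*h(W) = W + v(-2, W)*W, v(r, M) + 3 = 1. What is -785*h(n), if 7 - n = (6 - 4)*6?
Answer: -3925/3 ≈ -1308.3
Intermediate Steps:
v(r, M) = -2 (v(r, M) = -3 + 1 = -2)
n = -5 (n = 7 - (6 - 4)*6 = 7 - 2*6 = 7 - 1*12 = 7 - 12 = -5)
h(W) = -W/3 (h(W) = (W - 2*W)/3 = (-W)/3 = -W/3)
-785*h(n) = -(-785)*(-5)/3 = -785*5/3 = -3925/3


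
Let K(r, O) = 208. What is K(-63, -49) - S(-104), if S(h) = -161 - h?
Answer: 265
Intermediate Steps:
K(-63, -49) - S(-104) = 208 - (-161 - 1*(-104)) = 208 - (-161 + 104) = 208 - 1*(-57) = 208 + 57 = 265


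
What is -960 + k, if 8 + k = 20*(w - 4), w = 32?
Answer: -408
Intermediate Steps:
k = 552 (k = -8 + 20*(32 - 4) = -8 + 20*28 = -8 + 560 = 552)
-960 + k = -960 + 552 = -408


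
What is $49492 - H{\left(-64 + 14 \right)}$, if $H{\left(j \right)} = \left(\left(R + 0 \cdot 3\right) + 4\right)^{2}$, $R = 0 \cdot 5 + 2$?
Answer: $49456$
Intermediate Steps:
$R = 2$ ($R = 0 + 2 = 2$)
$H{\left(j \right)} = 36$ ($H{\left(j \right)} = \left(\left(2 + 0 \cdot 3\right) + 4\right)^{2} = \left(\left(2 + 0\right) + 4\right)^{2} = \left(2 + 4\right)^{2} = 6^{2} = 36$)
$49492 - H{\left(-64 + 14 \right)} = 49492 - 36 = 49456$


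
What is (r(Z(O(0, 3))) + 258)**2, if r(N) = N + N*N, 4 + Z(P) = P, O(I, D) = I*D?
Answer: 72900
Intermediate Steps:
O(I, D) = D*I
Z(P) = -4 + P
r(N) = N + N**2
(r(Z(O(0, 3))) + 258)**2 = ((-4 + 3*0)*(1 + (-4 + 3*0)) + 258)**2 = ((-4 + 0)*(1 + (-4 + 0)) + 258)**2 = (-4*(1 - 4) + 258)**2 = (-4*(-3) + 258)**2 = (12 + 258)**2 = 270**2 = 72900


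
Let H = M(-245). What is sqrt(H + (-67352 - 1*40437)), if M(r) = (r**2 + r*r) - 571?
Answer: sqrt(11690) ≈ 108.12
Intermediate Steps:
M(r) = -571 + 2*r**2 (M(r) = (r**2 + r**2) - 571 = 2*r**2 - 571 = -571 + 2*r**2)
H = 119479 (H = -571 + 2*(-245)**2 = -571 + 2*60025 = -571 + 120050 = 119479)
sqrt(H + (-67352 - 1*40437)) = sqrt(119479 + (-67352 - 1*40437)) = sqrt(119479 + (-67352 - 40437)) = sqrt(119479 - 107789) = sqrt(11690)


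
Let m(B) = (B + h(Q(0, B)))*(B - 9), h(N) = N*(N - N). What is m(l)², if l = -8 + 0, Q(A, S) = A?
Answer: 18496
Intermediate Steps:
h(N) = 0 (h(N) = N*0 = 0)
l = -8
m(B) = B*(-9 + B) (m(B) = (B + 0)*(B - 9) = B*(-9 + B))
m(l)² = (-8*(-9 - 8))² = (-8*(-17))² = 136² = 18496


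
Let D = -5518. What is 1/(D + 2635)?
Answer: -1/2883 ≈ -0.00034686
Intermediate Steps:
1/(D + 2635) = 1/(-5518 + 2635) = 1/(-2883) = -1/2883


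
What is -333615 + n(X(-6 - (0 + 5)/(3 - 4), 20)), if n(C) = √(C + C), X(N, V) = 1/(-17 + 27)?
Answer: -333615 + √5/5 ≈ -3.3361e+5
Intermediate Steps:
X(N, V) = ⅒ (X(N, V) = 1/10 = ⅒)
n(C) = √2*√C (n(C) = √(2*C) = √2*√C)
-333615 + n(X(-6 - (0 + 5)/(3 - 4), 20)) = -333615 + √2*√(⅒) = -333615 + √2*(√10/10) = -333615 + √5/5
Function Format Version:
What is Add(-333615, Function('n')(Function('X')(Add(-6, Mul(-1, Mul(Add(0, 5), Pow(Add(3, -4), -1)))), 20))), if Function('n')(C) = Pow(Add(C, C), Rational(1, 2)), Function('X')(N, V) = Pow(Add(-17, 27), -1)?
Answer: Add(-333615, Mul(Rational(1, 5), Pow(5, Rational(1, 2)))) ≈ -3.3361e+5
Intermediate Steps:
Function('X')(N, V) = Rational(1, 10) (Function('X')(N, V) = Pow(10, -1) = Rational(1, 10))
Function('n')(C) = Mul(Pow(2, Rational(1, 2)), Pow(C, Rational(1, 2))) (Function('n')(C) = Pow(Mul(2, C), Rational(1, 2)) = Mul(Pow(2, Rational(1, 2)), Pow(C, Rational(1, 2))))
Add(-333615, Function('n')(Function('X')(Add(-6, Mul(-1, Mul(Add(0, 5), Pow(Add(3, -4), -1)))), 20))) = Add(-333615, Mul(Pow(2, Rational(1, 2)), Pow(Rational(1, 10), Rational(1, 2)))) = Add(-333615, Mul(Pow(2, Rational(1, 2)), Mul(Rational(1, 10), Pow(10, Rational(1, 2))))) = Add(-333615, Mul(Rational(1, 5), Pow(5, Rational(1, 2))))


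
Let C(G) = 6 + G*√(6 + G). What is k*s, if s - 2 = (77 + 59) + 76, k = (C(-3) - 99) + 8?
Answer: -18190 - 642*√3 ≈ -19302.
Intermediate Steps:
k = -85 - 3*√3 (k = ((6 - 3*√(6 - 3)) - 99) + 8 = ((6 - 3*√3) - 99) + 8 = (-93 - 3*√3) + 8 = -85 - 3*√3 ≈ -90.196)
s = 214 (s = 2 + ((77 + 59) + 76) = 2 + (136 + 76) = 2 + 212 = 214)
k*s = (-85 - 3*√3)*214 = -18190 - 642*√3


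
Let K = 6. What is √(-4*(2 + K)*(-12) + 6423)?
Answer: √6807 ≈ 82.505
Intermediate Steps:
√(-4*(2 + K)*(-12) + 6423) = √(-4*(2 + 6)*(-12) + 6423) = √(-4*8*(-12) + 6423) = √(-32*(-12) + 6423) = √(384 + 6423) = √6807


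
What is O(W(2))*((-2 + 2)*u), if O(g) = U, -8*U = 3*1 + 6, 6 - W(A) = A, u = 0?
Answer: 0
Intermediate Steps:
W(A) = 6 - A
U = -9/8 (U = -(3*1 + 6)/8 = -(3 + 6)/8 = -1/8*9 = -9/8 ≈ -1.1250)
O(g) = -9/8
O(W(2))*((-2 + 2)*u) = -9*(-2 + 2)*0/8 = -0*0 = -9/8*0 = 0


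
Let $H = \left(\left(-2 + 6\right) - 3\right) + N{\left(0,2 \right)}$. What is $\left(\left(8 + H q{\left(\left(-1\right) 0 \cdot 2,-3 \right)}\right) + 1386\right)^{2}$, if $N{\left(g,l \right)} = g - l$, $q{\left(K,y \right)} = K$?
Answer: $1943236$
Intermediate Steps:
$H = -1$ ($H = \left(\left(-2 + 6\right) - 3\right) + \left(0 - 2\right) = \left(4 - 3\right) + \left(0 - 2\right) = 1 - 2 = -1$)
$\left(\left(8 + H q{\left(\left(-1\right) 0 \cdot 2,-3 \right)}\right) + 1386\right)^{2} = \left(\left(8 - \left(-1\right) 0 \cdot 2\right) + 1386\right)^{2} = \left(\left(8 - 0 \cdot 2\right) + 1386\right)^{2} = \left(\left(8 - 0\right) + 1386\right)^{2} = \left(\left(8 + 0\right) + 1386\right)^{2} = \left(8 + 1386\right)^{2} = 1394^{2} = 1943236$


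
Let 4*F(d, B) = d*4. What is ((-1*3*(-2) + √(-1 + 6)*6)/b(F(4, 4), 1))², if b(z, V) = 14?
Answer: 54/49 + 18*√5/49 ≈ 1.9235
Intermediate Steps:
F(d, B) = d (F(d, B) = (d*4)/4 = (4*d)/4 = d)
((-1*3*(-2) + √(-1 + 6)*6)/b(F(4, 4), 1))² = ((-1*3*(-2) + √(-1 + 6)*6)/14)² = ((-3*(-2) + √5*6)*(1/14))² = ((6 + 6*√5)*(1/14))² = (3/7 + 3*√5/7)²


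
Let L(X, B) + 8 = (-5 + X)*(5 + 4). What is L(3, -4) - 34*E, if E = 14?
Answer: -502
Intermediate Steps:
L(X, B) = -53 + 9*X (L(X, B) = -8 + (-5 + X)*(5 + 4) = -8 + (-5 + X)*9 = -8 + (-45 + 9*X) = -53 + 9*X)
L(3, -4) - 34*E = (-53 + 9*3) - 34*14 = (-53 + 27) - 476 = -26 - 476 = -502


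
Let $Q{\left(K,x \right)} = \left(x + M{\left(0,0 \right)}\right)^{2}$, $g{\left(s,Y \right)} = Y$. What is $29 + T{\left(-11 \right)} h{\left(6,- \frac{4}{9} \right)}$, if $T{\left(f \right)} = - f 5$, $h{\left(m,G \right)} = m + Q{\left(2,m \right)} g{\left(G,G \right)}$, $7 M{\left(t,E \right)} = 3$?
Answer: $- \frac{31909}{49} \approx -651.2$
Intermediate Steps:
$M{\left(t,E \right)} = \frac{3}{7}$ ($M{\left(t,E \right)} = \frac{1}{7} \cdot 3 = \frac{3}{7}$)
$Q{\left(K,x \right)} = \left(\frac{3}{7} + x\right)^{2}$ ($Q{\left(K,x \right)} = \left(x + \frac{3}{7}\right)^{2} = \left(\frac{3}{7} + x\right)^{2}$)
$h{\left(m,G \right)} = m + \frac{G \left(3 + 7 m\right)^{2}}{49}$ ($h{\left(m,G \right)} = m + \frac{\left(3 + 7 m\right)^{2}}{49} G = m + \frac{G \left(3 + 7 m\right)^{2}}{49}$)
$T{\left(f \right)} = - 5 f$
$29 + T{\left(-11 \right)} h{\left(6,- \frac{4}{9} \right)} = 29 + \left(-5\right) \left(-11\right) \left(6 + \frac{- \frac{4}{9} \left(3 + 7 \cdot 6\right)^{2}}{49}\right) = 29 + 55 \left(6 + \frac{\left(-4\right) \frac{1}{9} \left(3 + 42\right)^{2}}{49}\right) = 29 + 55 \left(6 + \frac{1}{49} \left(- \frac{4}{9}\right) 45^{2}\right) = 29 + 55 \left(6 + \frac{1}{49} \left(- \frac{4}{9}\right) 2025\right) = 29 + 55 \left(6 - \frac{900}{49}\right) = 29 + 55 \left(- \frac{606}{49}\right) = 29 - \frac{33330}{49} = - \frac{31909}{49}$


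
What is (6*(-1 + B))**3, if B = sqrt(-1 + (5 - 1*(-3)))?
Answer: -4752 + 2160*sqrt(7) ≈ 962.82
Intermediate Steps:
B = sqrt(7) (B = sqrt(-1 + (5 + 3)) = sqrt(-1 + 8) = sqrt(7) ≈ 2.6458)
(6*(-1 + B))**3 = (6*(-1 + sqrt(7)))**3 = (-6 + 6*sqrt(7))**3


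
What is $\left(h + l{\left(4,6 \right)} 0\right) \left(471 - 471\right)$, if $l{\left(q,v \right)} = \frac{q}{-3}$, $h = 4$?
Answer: $0$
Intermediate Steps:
$l{\left(q,v \right)} = - \frac{q}{3}$ ($l{\left(q,v \right)} = q \left(- \frac{1}{3}\right) = - \frac{q}{3}$)
$\left(h + l{\left(4,6 \right)} 0\right) \left(471 - 471\right) = \left(4 + \left(- \frac{1}{3}\right) 4 \cdot 0\right) \left(471 - 471\right) = \left(4 - 0\right) 0 = \left(4 + 0\right) 0 = 4 \cdot 0 = 0$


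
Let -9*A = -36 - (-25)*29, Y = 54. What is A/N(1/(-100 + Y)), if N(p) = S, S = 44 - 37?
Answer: -689/63 ≈ -10.937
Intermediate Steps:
S = 7
N(p) = 7
A = -689/9 (A = -(-36 - (-25)*29)/9 = -(-36 - 25*(-29))/9 = -(-36 + 725)/9 = -⅑*689 = -689/9 ≈ -76.556)
A/N(1/(-100 + Y)) = -689/9/7 = -689/9*⅐ = -689/63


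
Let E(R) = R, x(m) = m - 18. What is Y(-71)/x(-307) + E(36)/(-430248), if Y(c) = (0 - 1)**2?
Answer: -2833/896350 ≈ -0.0031606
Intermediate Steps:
x(m) = -18 + m
Y(c) = 1 (Y(c) = (-1)**2 = 1)
Y(-71)/x(-307) + E(36)/(-430248) = 1/(-18 - 307) + 36/(-430248) = 1/(-325) + 36*(-1/430248) = 1*(-1/325) - 3/35854 = -1/325 - 3/35854 = -2833/896350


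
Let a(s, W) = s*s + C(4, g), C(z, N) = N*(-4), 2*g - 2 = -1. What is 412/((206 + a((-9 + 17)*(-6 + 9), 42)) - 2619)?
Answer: -412/1839 ≈ -0.22403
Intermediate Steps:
g = 1/2 (g = 1 + (1/2)*(-1) = 1 - 1/2 = 1/2 ≈ 0.50000)
C(z, N) = -4*N
a(s, W) = -2 + s**2 (a(s, W) = s*s - 4*1/2 = s**2 - 2 = -2 + s**2)
412/((206 + a((-9 + 17)*(-6 + 9), 42)) - 2619) = 412/((206 + (-2 + ((-9 + 17)*(-6 + 9))**2)) - 2619) = 412/((206 + (-2 + (8*3)**2)) - 2619) = 412/((206 + (-2 + 24**2)) - 2619) = 412/((206 + (-2 + 576)) - 2619) = 412/((206 + 574) - 2619) = 412/(780 - 2619) = 412/(-1839) = 412*(-1/1839) = -412/1839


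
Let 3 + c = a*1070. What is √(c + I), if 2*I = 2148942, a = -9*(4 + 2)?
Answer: 4*√63543 ≈ 1008.3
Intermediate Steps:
a = -54 (a = -9*6 = -54)
I = 1074471 (I = (½)*2148942 = 1074471)
c = -57783 (c = -3 - 54*1070 = -3 - 57780 = -57783)
√(c + I) = √(-57783 + 1074471) = √1016688 = 4*√63543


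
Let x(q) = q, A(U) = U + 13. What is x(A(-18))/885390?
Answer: -1/177078 ≈ -5.6472e-6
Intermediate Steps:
A(U) = 13 + U
x(A(-18))/885390 = (13 - 18)/885390 = -5*1/885390 = -1/177078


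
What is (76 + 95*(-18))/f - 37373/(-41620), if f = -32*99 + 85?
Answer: 183228039/128314460 ≈ 1.4280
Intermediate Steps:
f = -3083 (f = -3168 + 85 = -3083)
(76 + 95*(-18))/f - 37373/(-41620) = (76 + 95*(-18))/(-3083) - 37373/(-41620) = (76 - 1710)*(-1/3083) - 37373*(-1/41620) = -1634*(-1/3083) + 37373/41620 = 1634/3083 + 37373/41620 = 183228039/128314460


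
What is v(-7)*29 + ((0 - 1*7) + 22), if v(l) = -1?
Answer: -14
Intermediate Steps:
v(-7)*29 + ((0 - 1*7) + 22) = -1*29 + ((0 - 1*7) + 22) = -29 + ((0 - 7) + 22) = -29 + (-7 + 22) = -29 + 15 = -14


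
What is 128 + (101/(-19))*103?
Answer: -7971/19 ≈ -419.53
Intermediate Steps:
128 + (101/(-19))*103 = 128 + (101*(-1/19))*103 = 128 - 101/19*103 = 128 - 10403/19 = -7971/19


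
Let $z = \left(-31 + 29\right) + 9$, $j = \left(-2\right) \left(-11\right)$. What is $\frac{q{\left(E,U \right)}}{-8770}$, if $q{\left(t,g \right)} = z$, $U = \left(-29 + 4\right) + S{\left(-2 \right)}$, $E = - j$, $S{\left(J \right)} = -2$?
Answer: $- \frac{7}{8770} \approx -0.00079818$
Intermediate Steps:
$j = 22$
$E = -22$ ($E = \left(-1\right) 22 = -22$)
$U = -27$ ($U = \left(-29 + 4\right) - 2 = -25 - 2 = -27$)
$z = 7$ ($z = -2 + 9 = 7$)
$q{\left(t,g \right)} = 7$
$\frac{q{\left(E,U \right)}}{-8770} = \frac{7}{-8770} = 7 \left(- \frac{1}{8770}\right) = - \frac{7}{8770}$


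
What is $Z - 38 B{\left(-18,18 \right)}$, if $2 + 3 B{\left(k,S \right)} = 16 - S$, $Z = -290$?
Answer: $- \frac{718}{3} \approx -239.33$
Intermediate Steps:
$B{\left(k,S \right)} = \frac{14}{3} - \frac{S}{3}$ ($B{\left(k,S \right)} = - \frac{2}{3} + \frac{16 - S}{3} = - \frac{2}{3} - \left(- \frac{16}{3} + \frac{S}{3}\right) = \frac{14}{3} - \frac{S}{3}$)
$Z - 38 B{\left(-18,18 \right)} = -290 - 38 \left(\frac{14}{3} - 6\right) = -290 - - \frac{152}{3} = -290 + \frac{152}{3} = - \frac{718}{3}$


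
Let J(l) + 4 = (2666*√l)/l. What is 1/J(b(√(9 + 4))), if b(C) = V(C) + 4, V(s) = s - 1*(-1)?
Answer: -1/(4 - 2666/√(5 + √13)) ≈ 0.0011052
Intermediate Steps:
V(s) = 1 + s (V(s) = s + 1 = 1 + s)
b(C) = 5 + C (b(C) = (1 + C) + 4 = 5 + C)
J(l) = -4 + 2666/√l (J(l) = -4 + (2666*√l)/l = -4 + 2666/√l)
1/J(b(√(9 + 4))) = 1/(-4 + 2666/√(5 + √(9 + 4))) = 1/(-4 + 2666/√(5 + √13))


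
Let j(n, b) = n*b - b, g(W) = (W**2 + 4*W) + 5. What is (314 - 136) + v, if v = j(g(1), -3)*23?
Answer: -443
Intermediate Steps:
g(W) = 5 + W**2 + 4*W
j(n, b) = -b + b*n (j(n, b) = b*n - b = -b + b*n)
v = -621 (v = -3*(-1 + (5 + 1**2 + 4*1))*23 = -3*(-1 + (5 + 1 + 4))*23 = -3*(-1 + 10)*23 = -3*9*23 = -27*23 = -621)
(314 - 136) + v = (314 - 136) - 621 = 178 - 621 = -443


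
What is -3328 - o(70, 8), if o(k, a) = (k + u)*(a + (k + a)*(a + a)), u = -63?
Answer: -12120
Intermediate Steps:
o(k, a) = (-63 + k)*(a + 2*a*(a + k)) (o(k, a) = (k - 63)*(a + (k + a)*(a + a)) = (-63 + k)*(a + (a + k)*(2*a)) = (-63 + k)*(a + 2*a*(a + k)))
-3328 - o(70, 8) = -3328 - 8*(-63 - 126*8 - 125*70 + 2*70² + 2*8*70) = -3328 - 8*(-63 - 1008 - 8750 + 2*4900 + 1120) = -3328 - 8*(-63 - 1008 - 8750 + 9800 + 1120) = -3328 - 8*1099 = -3328 - 1*8792 = -3328 - 8792 = -12120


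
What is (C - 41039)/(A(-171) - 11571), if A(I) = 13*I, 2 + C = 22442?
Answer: 18599/13794 ≈ 1.3483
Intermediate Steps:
C = 22440 (C = -2 + 22442 = 22440)
(C - 41039)/(A(-171) - 11571) = (22440 - 41039)/(13*(-171) - 11571) = -18599/(-2223 - 11571) = -18599/(-13794) = -18599*(-1/13794) = 18599/13794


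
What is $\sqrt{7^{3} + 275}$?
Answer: $\sqrt{618} \approx 24.86$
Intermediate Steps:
$\sqrt{7^{3} + 275} = \sqrt{343 + 275} = \sqrt{618}$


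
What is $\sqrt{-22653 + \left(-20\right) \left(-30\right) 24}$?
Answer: $3 i \sqrt{917} \approx 90.846 i$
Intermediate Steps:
$\sqrt{-22653 + \left(-20\right) \left(-30\right) 24} = \sqrt{-22653 + 600 \cdot 24} = \sqrt{-22653 + 14400} = \sqrt{-8253} = 3 i \sqrt{917}$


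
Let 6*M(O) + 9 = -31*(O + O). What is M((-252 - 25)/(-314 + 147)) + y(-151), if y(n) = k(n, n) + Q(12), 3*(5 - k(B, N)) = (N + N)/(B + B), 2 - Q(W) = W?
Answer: -8007/334 ≈ -23.973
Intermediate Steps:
Q(W) = 2 - W
k(B, N) = 5 - N/(3*B) (k(B, N) = 5 - (N + N)/(3*(B + B)) = 5 - 2*N/(3*(2*B)) = 5 - 2*N*1/(2*B)/3 = 5 - N/(3*B))
M(O) = -3/2 - 31*O/3 (M(O) = -3/2 + (-31*(O + O))/6 = -3/2 + (-62*O)/6 = -3/2 - 31*O/3)
y(n) = -16/3 (y(n) = (5 - n/(3*n)) + (2 - 1*12) = (5 - ⅓) + (2 - 12) = 14/3 - 10 = -16/3)
M((-252 - 25)/(-314 + 147)) + y(-151) = (-3/2 - 31*(-252 - 25)/(3*(-314 + 147))) - 16/3 = (-3/2 - (-8587)/(3*(-167))) - 16/3 = (-3/2 - (-8587)*(-1)/(3*167)) - 16/3 = (-3/2 - 31/3*277/167) - 16/3 = (-3/2 - 8587/501) - 16/3 = -18677/1002 - 16/3 = -8007/334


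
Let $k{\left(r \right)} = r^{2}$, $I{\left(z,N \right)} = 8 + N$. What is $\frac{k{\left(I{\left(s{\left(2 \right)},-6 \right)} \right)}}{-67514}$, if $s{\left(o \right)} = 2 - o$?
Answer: $- \frac{2}{33757} \approx -5.9247 \cdot 10^{-5}$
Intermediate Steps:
$\frac{k{\left(I{\left(s{\left(2 \right)},-6 \right)} \right)}}{-67514} = \frac{\left(8 - 6\right)^{2}}{-67514} = 2^{2} \left(- \frac{1}{67514}\right) = 4 \left(- \frac{1}{67514}\right) = - \frac{2}{33757}$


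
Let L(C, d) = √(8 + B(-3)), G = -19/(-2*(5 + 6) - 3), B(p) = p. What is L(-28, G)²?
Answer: 5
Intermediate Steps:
G = 19/25 (G = -19/(-2*11 - 3) = -19/(-22 - 3) = -19/(-25) = -19*(-1/25) = 19/25 ≈ 0.76000)
L(C, d) = √5 (L(C, d) = √(8 - 3) = √5)
L(-28, G)² = (√5)² = 5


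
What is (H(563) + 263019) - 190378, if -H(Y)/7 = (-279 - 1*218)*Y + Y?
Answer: 2027377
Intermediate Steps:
H(Y) = 3472*Y (H(Y) = -7*((-279 - 1*218)*Y + Y) = -7*((-279 - 218)*Y + Y) = -7*(-497*Y + Y) = -(-3472)*Y = 3472*Y)
(H(563) + 263019) - 190378 = (3472*563 + 263019) - 190378 = (1954736 + 263019) - 190378 = 2217755 - 190378 = 2027377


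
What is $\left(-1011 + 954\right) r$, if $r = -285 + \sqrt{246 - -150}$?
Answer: $16245 - 342 \sqrt{11} \approx 15111.0$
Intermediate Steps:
$r = -285 + 6 \sqrt{11}$ ($r = -285 + \sqrt{246 + 150} = -285 + \sqrt{396} = -285 + 6 \sqrt{11} \approx -265.1$)
$\left(-1011 + 954\right) r = \left(-1011 + 954\right) \left(-285 + 6 \sqrt{11}\right) = - 57 \left(-285 + 6 \sqrt{11}\right) = 16245 - 342 \sqrt{11}$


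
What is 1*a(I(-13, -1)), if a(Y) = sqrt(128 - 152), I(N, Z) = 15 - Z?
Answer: 2*I*sqrt(6) ≈ 4.899*I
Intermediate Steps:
a(Y) = 2*I*sqrt(6) (a(Y) = sqrt(-24) = 2*I*sqrt(6))
1*a(I(-13, -1)) = 1*(2*I*sqrt(6)) = 2*I*sqrt(6)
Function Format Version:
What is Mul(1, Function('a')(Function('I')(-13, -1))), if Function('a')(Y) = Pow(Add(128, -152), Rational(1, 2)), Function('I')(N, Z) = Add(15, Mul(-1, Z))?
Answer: Mul(2, I, Pow(6, Rational(1, 2))) ≈ Mul(4.8990, I)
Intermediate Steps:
Function('a')(Y) = Mul(2, I, Pow(6, Rational(1, 2))) (Function('a')(Y) = Pow(-24, Rational(1, 2)) = Mul(2, I, Pow(6, Rational(1, 2))))
Mul(1, Function('a')(Function('I')(-13, -1))) = Mul(1, Mul(2, I, Pow(6, Rational(1, 2)))) = Mul(2, I, Pow(6, Rational(1, 2)))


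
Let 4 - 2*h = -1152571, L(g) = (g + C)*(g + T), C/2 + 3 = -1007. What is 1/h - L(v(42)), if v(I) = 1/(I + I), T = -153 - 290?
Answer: -7277272416903563/8132569200 ≈ -8.9483e+5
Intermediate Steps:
C = -2020 (C = -6 + 2*(-1007) = -6 - 2014 = -2020)
T = -443
v(I) = 1/(2*I)
L(g) = (-2020 + g)*(-443 + g) (L(g) = (g - 2020)*(g - 443) = (-2020 + g)*(-443 + g))
h = 1152575/2 (h = 2 - ½*(-1152571) = 2 + 1152571/2 = 1152575/2 ≈ 5.7629e+5)
1/h - L(v(42)) = 1/(1152575/2) - (894860 + ((½)/42)² - 2463/(2*42)) = 2/1152575 - (894860 + ((½)*(1/42))² - 2463/(2*42)) = 2/1152575 - (894860 + (1/84)² - 2463*1/84) = 2/1152575 - (894860 + 1/7056 - 821/28) = 2/1152575 - 1*6313925269/7056 = 2/1152575 - 6313925269/7056 = -7277272416903563/8132569200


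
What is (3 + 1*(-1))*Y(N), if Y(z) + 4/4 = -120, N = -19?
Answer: -242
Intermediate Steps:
Y(z) = -121 (Y(z) = -1 - 120 = -121)
(3 + 1*(-1))*Y(N) = (3 + 1*(-1))*(-121) = (3 - 1)*(-121) = 2*(-121) = -242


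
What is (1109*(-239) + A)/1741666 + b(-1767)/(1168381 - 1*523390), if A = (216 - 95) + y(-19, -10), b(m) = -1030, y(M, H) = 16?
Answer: -86330530877/561679447503 ≈ -0.15370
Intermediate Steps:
A = 137 (A = (216 - 95) + 16 = 121 + 16 = 137)
(1109*(-239) + A)/1741666 + b(-1767)/(1168381 - 1*523390) = (1109*(-239) + 137)/1741666 - 1030/(1168381 - 1*523390) = (-265051 + 137)*(1/1741666) - 1030/(1168381 - 523390) = -264914*1/1741666 - 1030/644991 = -132457/870833 - 1030*1/644991 = -132457/870833 - 1030/644991 = -86330530877/561679447503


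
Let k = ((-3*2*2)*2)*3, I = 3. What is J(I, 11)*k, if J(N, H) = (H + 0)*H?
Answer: -8712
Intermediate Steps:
J(N, H) = H**2 (J(N, H) = H*H = H**2)
k = -72 (k = (-6*2*2)*3 = -12*2*3 = -24*3 = -72)
J(I, 11)*k = 11**2*(-72) = 121*(-72) = -8712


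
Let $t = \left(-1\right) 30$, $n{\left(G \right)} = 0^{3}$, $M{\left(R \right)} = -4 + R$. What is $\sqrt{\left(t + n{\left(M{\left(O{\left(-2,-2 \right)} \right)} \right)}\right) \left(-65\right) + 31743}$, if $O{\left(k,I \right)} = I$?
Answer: $\sqrt{33693} \approx 183.56$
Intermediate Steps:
$n{\left(G \right)} = 0$
$t = -30$
$\sqrt{\left(t + n{\left(M{\left(O{\left(-2,-2 \right)} \right)} \right)}\right) \left(-65\right) + 31743} = \sqrt{\left(-30 + 0\right) \left(-65\right) + 31743} = \sqrt{\left(-30\right) \left(-65\right) + 31743} = \sqrt{1950 + 31743} = \sqrt{33693}$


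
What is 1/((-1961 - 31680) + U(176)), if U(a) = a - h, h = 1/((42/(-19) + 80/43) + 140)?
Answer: -114094/3818156527 ≈ -2.9882e-5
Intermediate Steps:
h = 817/114094 (h = 1/((42*(-1/19) + 80*(1/43)) + 140) = 1/((-42/19 + 80/43) + 140) = 1/(-286/817 + 140) = 1/(114094/817) = 817/114094 ≈ 0.0071608)
U(a) = -817/114094 + a (U(a) = a - 1*817/114094 = a - 817/114094 = -817/114094 + a)
1/((-1961 - 31680) + U(176)) = 1/((-1961 - 31680) + (-817/114094 + 176)) = 1/(-33641 + 20079727/114094) = 1/(-3818156527/114094) = -114094/3818156527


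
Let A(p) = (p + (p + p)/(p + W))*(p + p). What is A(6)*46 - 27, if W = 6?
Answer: 3837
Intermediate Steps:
A(p) = 2*p*(p + 2*p/(6 + p)) (A(p) = (p + (p + p)/(p + 6))*(p + p) = (p + (2*p)/(6 + p))*(2*p) = (p + 2*p/(6 + p))*(2*p) = 2*p*(p + 2*p/(6 + p)))
A(6)*46 - 27 = (2*6²*(8 + 6)/(6 + 6))*46 - 27 = (2*36*14/12)*46 - 27 = (2*36*(1/12)*14)*46 - 27 = 84*46 - 27 = 3864 - 27 = 3837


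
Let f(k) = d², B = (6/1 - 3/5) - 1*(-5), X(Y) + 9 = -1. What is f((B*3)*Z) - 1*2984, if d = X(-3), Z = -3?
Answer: -2884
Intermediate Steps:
X(Y) = -10 (X(Y) = -9 - 1 = -10)
B = 52/5 (B = (6*1 - 3*⅕) + 5 = (6 - ⅗) + 5 = 27/5 + 5 = 52/5 ≈ 10.400)
d = -10
f(k) = 100 (f(k) = (-10)² = 100)
f((B*3)*Z) - 1*2984 = 100 - 1*2984 = 100 - 2984 = -2884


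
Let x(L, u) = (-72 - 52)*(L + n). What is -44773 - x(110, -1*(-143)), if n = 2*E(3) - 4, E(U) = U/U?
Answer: -31381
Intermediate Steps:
E(U) = 1
n = -2 (n = 2*1 - 4 = 2 - 4 = -2)
x(L, u) = 248 - 124*L (x(L, u) = (-72 - 52)*(L - 2) = -124*(-2 + L) = 248 - 124*L)
-44773 - x(110, -1*(-143)) = -44773 - (248 - 124*110) = -44773 - (248 - 13640) = -44773 - 1*(-13392) = -44773 + 13392 = -31381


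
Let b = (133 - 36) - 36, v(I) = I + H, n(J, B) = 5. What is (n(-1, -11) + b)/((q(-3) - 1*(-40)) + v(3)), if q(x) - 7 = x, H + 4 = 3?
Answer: 33/23 ≈ 1.4348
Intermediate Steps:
H = -1 (H = -4 + 3 = -1)
q(x) = 7 + x
v(I) = -1 + I (v(I) = I - 1 = -1 + I)
b = 61 (b = 97 - 36 = 61)
(n(-1, -11) + b)/((q(-3) - 1*(-40)) + v(3)) = (5 + 61)/(((7 - 3) - 1*(-40)) + (-1 + 3)) = 66/((4 + 40) + 2) = 66/(44 + 2) = 66/46 = 66*(1/46) = 33/23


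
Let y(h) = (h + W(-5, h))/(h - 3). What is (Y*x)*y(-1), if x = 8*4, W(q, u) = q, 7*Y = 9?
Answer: 432/7 ≈ 61.714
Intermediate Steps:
Y = 9/7 (Y = (⅐)*9 = 9/7 ≈ 1.2857)
y(h) = (-5 + h)/(-3 + h) (y(h) = (h - 5)/(h - 3) = (-5 + h)/(-3 + h))
x = 32
(Y*x)*y(-1) = ((9/7)*32)*((-5 - 1)/(-3 - 1)) = 288*(-6/(-4))/7 = 288*(-¼*(-6))/7 = (288/7)*(3/2) = 432/7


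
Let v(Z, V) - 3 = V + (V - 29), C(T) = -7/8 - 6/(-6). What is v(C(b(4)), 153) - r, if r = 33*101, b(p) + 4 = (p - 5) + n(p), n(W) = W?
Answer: -3053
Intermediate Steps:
b(p) = -9 + 2*p (b(p) = -4 + ((p - 5) + p) = -4 + ((-5 + p) + p) = -4 + (-5 + 2*p) = -9 + 2*p)
C(T) = ⅛ (C(T) = -7*⅛ - 6*(-⅙) = -7/8 + 1 = ⅛)
v(Z, V) = -26 + 2*V (v(Z, V) = 3 + (V + (V - 29)) = 3 + (V + (-29 + V)) = 3 + (-29 + 2*V) = -26 + 2*V)
r = 3333
v(C(b(4)), 153) - r = (-26 + 2*153) - 1*3333 = (-26 + 306) - 3333 = 280 - 3333 = -3053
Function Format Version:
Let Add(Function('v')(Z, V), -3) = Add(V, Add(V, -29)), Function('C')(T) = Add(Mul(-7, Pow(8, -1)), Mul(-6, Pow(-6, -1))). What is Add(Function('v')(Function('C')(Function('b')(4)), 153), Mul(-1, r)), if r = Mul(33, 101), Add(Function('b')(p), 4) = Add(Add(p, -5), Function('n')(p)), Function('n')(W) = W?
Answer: -3053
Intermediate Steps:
Function('b')(p) = Add(-9, Mul(2, p)) (Function('b')(p) = Add(-4, Add(Add(p, -5), p)) = Add(-4, Add(Add(-5, p), p)) = Add(-4, Add(-5, Mul(2, p))) = Add(-9, Mul(2, p)))
Function('C')(T) = Rational(1, 8) (Function('C')(T) = Add(Mul(-7, Rational(1, 8)), Mul(-6, Rational(-1, 6))) = Add(Rational(-7, 8), 1) = Rational(1, 8))
Function('v')(Z, V) = Add(-26, Mul(2, V)) (Function('v')(Z, V) = Add(3, Add(V, Add(V, -29))) = Add(3, Add(V, Add(-29, V))) = Add(3, Add(-29, Mul(2, V))) = Add(-26, Mul(2, V)))
r = 3333
Add(Function('v')(Function('C')(Function('b')(4)), 153), Mul(-1, r)) = Add(Add(-26, Mul(2, 153)), Mul(-1, 3333)) = Add(Add(-26, 306), -3333) = Add(280, -3333) = -3053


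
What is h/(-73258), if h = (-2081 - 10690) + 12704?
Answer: 67/73258 ≈ 0.00091458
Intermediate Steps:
h = -67 (h = -12771 + 12704 = -67)
h/(-73258) = -67/(-73258) = -67*(-1/73258) = 67/73258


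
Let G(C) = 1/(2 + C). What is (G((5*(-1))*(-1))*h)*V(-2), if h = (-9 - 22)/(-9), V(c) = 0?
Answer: 0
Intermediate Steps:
h = 31/9 (h = -31*(-1/9) = 31/9 ≈ 3.4444)
(G((5*(-1))*(-1))*h)*V(-2) = ((31/9)/(2 + (5*(-1))*(-1)))*0 = ((31/9)/(2 - 5*(-1)))*0 = ((31/9)/(2 + 5))*0 = ((31/9)/7)*0 = ((1/7)*(31/9))*0 = (31/63)*0 = 0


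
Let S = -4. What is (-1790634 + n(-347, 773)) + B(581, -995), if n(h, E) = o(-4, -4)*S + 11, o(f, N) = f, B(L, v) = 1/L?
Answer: -1040342666/581 ≈ -1.7906e+6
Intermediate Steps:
n(h, E) = 27 (n(h, E) = -4*(-4) + 11 = 16 + 11 = 27)
(-1790634 + n(-347, 773)) + B(581, -995) = (-1790634 + 27) + 1/581 = -1790607 + 1/581 = -1040342666/581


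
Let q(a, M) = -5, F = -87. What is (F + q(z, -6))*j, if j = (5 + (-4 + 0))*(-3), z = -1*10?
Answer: 276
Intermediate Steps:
z = -10
j = -3 (j = (5 - 4)*(-3) = 1*(-3) = -3)
(F + q(z, -6))*j = (-87 - 5)*(-3) = -92*(-3) = 276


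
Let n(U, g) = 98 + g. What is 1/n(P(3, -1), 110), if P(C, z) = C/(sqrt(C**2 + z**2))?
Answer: 1/208 ≈ 0.0048077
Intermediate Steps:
P(C, z) = C/sqrt(C**2 + z**2)
1/n(P(3, -1), 110) = 1/(98 + 110) = 1/208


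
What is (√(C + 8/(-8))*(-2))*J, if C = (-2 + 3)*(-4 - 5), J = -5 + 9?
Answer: -8*I*√10 ≈ -25.298*I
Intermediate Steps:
J = 4
C = -9 (C = 1*(-9) = -9)
(√(C + 8/(-8))*(-2))*J = (√(-9 + 8/(-8))*(-2))*4 = (√(-9 + 8*(-⅛))*(-2))*4 = (√(-9 - 1)*(-2))*4 = (√(-10)*(-2))*4 = ((I*√10)*(-2))*4 = -2*I*√10*4 = -8*I*√10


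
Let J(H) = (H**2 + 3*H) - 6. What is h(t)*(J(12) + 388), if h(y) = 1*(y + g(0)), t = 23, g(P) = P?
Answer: 12926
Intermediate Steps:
J(H) = -6 + H**2 + 3*H
h(y) = y (h(y) = 1*(y + 0) = 1*y = y)
h(t)*(J(12) + 388) = 23*((-6 + 12**2 + 3*12) + 388) = 23*((-6 + 144 + 36) + 388) = 23*(174 + 388) = 23*562 = 12926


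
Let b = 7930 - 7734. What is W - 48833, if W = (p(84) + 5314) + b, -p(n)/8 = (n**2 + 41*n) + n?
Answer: -127995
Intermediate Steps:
p(n) = -336*n - 8*n**2 (p(n) = -8*((n**2 + 41*n) + n) = -8*(n**2 + 42*n) = -336*n - 8*n**2)
b = 196
W = -79162 (W = (-8*84*(42 + 84) + 5314) + 196 = (-8*84*126 + 5314) + 196 = (-84672 + 5314) + 196 = -79358 + 196 = -79162)
W - 48833 = -79162 - 48833 = -127995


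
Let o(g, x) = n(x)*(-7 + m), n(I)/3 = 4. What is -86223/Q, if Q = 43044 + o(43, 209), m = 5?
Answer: -28741/14340 ≈ -2.0043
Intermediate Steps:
n(I) = 12 (n(I) = 3*4 = 12)
o(g, x) = -24 (o(g, x) = 12*(-7 + 5) = 12*(-2) = -24)
Q = 43020 (Q = 43044 - 24 = 43020)
-86223/Q = -86223/43020 = -86223*1/43020 = -28741/14340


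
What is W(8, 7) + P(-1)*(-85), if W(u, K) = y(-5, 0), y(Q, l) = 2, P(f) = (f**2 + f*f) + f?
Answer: -83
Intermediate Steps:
P(f) = f + 2*f**2 (P(f) = (f**2 + f**2) + f = 2*f**2 + f = f + 2*f**2)
W(u, K) = 2
W(8, 7) + P(-1)*(-85) = 2 - (1 + 2*(-1))*(-85) = 2 - (1 - 2)*(-85) = 2 - 1*(-1)*(-85) = 2 + 1*(-85) = 2 - 85 = -83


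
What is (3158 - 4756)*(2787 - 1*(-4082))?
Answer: -10976662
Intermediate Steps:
(3158 - 4756)*(2787 - 1*(-4082)) = -1598*(2787 + 4082) = -1598*6869 = -10976662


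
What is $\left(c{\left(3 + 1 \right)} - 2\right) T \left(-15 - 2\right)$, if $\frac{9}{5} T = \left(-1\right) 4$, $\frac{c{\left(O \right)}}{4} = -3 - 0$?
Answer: $- \frac{4760}{9} \approx -528.89$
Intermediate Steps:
$c{\left(O \right)} = -12$ ($c{\left(O \right)} = 4 \left(-3 - 0\right) = 4 \left(-3 + 0\right) = 4 \left(-3\right) = -12$)
$T = - \frac{20}{9}$ ($T = \frac{5 \left(\left(-1\right) 4\right)}{9} = \frac{5}{9} \left(-4\right) = - \frac{20}{9} \approx -2.2222$)
$\left(c{\left(3 + 1 \right)} - 2\right) T \left(-15 - 2\right) = \left(-12 - 2\right) \left(- \frac{20}{9}\right) \left(-15 - 2\right) = \left(-14\right) \left(- \frac{20}{9}\right) \left(-17\right) = \frac{280}{9} \left(-17\right) = - \frac{4760}{9}$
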